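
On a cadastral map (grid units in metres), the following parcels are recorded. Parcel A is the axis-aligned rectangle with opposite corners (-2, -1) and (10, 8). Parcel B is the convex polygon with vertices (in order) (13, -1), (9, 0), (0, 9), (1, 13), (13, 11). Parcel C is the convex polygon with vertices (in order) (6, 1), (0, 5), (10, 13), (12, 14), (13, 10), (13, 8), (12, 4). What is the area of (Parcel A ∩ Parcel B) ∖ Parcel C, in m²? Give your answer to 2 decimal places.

|Parcel A ∩ Parcel B| = 40.125.
|(Parcel A ∩ Parcel B) ∩ Parcel C| = 33.4861.
|(Parcel A ∩ Parcel B) ∖ Parcel C| = 40.125 − 33.4861 = 6.64.

6.64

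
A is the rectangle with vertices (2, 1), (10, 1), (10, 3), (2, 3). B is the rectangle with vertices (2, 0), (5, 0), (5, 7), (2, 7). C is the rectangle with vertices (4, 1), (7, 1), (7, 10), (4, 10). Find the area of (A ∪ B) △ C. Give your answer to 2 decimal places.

|A ∪ B| = 31.
|(A ∪ B) ∩ C| = 10.
|(A ∪ B) △ C| = 31 + 27 − 20 = 38.00.

38.00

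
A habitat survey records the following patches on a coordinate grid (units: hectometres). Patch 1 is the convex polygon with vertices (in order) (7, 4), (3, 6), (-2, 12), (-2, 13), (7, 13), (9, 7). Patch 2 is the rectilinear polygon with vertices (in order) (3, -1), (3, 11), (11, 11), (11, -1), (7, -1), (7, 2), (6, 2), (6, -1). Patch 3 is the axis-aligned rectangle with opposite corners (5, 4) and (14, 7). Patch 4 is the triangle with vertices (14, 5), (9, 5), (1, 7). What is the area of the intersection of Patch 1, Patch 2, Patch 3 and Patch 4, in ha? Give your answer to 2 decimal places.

The intersection is the polygon with vertices (5,6.385), (8.256,5.884), (7.857,5.286), (5,6).
By the shoelace formula its area is 1.62.

1.62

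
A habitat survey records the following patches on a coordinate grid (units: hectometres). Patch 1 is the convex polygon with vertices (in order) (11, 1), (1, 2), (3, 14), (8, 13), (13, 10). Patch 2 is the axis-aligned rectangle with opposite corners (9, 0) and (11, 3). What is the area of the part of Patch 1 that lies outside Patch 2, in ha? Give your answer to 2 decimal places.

|Patch 1| = 115, |Patch 1∩Patch 2| = 3.8.
|Patch 1 ∖ Patch 2| = |Patch 1| − |Patch 1∩Patch 2| = 115 − 3.8 = 111.20.

111.20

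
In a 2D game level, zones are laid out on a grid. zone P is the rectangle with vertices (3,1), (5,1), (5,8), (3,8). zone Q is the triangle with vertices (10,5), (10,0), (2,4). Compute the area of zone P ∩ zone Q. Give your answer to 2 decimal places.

2.50

The intersection is the polygon with vertices (5,2.5), (3,3.5), (3,4.125), (5,4.375).
By the shoelace formula its area is 2.50.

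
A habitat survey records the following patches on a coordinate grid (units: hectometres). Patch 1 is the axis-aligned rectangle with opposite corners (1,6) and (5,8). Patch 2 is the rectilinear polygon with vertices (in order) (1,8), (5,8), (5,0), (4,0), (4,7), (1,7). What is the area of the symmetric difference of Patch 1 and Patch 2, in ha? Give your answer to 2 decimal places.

9.00

|Patch 1| = 8, |Patch 2| = 11, |Patch 1∩Patch 2| = 5.
|Patch 1 △ Patch 2| = |Patch 1| + |Patch 2| − 2·|Patch 1∩Patch 2| = 8 + 11 − 10 = 9.00.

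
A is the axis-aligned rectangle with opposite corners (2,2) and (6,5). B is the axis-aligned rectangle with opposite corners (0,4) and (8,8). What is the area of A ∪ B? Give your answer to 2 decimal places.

By inclusion–exclusion:
Individual areas: |A| = 12, |B| = 32.
|A∩B|: x∈[2,6], y∈[4,5] → 4·1 = 4.
|A ∪ B| = 44 − 4 = 40.00.

40.00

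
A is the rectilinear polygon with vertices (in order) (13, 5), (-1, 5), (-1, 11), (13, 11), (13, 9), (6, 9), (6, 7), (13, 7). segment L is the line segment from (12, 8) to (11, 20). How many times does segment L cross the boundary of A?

2

The segment meets the boundary at (11.75,11), (11.917,9).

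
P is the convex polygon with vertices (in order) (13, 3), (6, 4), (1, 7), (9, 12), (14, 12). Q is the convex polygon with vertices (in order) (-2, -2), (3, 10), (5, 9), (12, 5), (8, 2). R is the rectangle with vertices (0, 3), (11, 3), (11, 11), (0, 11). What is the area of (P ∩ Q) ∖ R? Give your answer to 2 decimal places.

0.66

|P ∩ Q| = 30.6562.
|(P ∩ Q) ∩ R| = 29.9955.
|(P ∩ Q) ∖ R| = 30.6562 − 29.9955 = 0.66.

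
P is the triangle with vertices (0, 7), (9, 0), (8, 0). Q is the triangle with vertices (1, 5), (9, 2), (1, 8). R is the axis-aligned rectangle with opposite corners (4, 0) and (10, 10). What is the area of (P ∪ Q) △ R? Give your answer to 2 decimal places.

60.09

|P ∪ Q| = 14.9112.
|(P ∪ Q) ∩ R| = 7.4095.
|(P ∪ Q) △ R| = 14.9112 + 60 − 14.819 = 60.09.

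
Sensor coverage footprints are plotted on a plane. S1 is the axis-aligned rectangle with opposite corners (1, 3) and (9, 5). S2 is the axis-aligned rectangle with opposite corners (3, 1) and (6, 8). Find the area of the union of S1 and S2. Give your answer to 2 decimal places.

31.00

By inclusion–exclusion:
Individual areas: |S1| = 16, |S2| = 21.
|S1∩S2|: x∈[3,6], y∈[3,5] → 3·2 = 6.
|S1 ∪ S2| = 37 − 6 = 31.00.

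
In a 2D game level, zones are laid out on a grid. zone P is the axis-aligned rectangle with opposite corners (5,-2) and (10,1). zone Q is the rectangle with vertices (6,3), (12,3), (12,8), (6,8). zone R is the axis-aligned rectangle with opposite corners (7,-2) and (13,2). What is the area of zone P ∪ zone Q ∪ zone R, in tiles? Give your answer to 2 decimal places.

60.00

By inclusion–exclusion:
Individual areas: |zone P| = 15, |zone Q| = 30, |zone R| = 24.
|zone P∩zone Q| = 0 (no overlap).
|zone P∩zone R|: x∈[7,10], y∈[-2,1] → 3·3 = 9.
|zone Q∩zone R| = 0 (no overlap).
|zone P∩zone Q∩zone R| = 0.
|zone P ∪ zone Q ∪ zone R| = 69 − 9 + 0 = 60.00.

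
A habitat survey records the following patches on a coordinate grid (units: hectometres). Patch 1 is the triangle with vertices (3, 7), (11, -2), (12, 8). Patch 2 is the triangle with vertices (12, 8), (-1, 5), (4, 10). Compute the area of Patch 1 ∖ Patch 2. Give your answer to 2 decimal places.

40.08

|Patch 1| = 44.5, |Patch 1∩Patch 2| = 4.4184.
|Patch 1 ∖ Patch 2| = |Patch 1| − |Patch 1∩Patch 2| = 44.5 − 4.4184 = 40.08.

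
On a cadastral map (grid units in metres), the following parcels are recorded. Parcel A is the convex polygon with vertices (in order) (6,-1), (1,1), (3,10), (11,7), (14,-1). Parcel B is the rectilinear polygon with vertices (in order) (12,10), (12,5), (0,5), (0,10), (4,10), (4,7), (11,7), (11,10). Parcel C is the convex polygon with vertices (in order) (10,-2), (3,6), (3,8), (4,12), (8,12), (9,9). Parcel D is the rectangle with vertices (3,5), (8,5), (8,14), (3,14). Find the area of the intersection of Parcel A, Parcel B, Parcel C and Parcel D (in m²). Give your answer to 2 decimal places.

The intersection is the polygon with vertices (4,7), (8,7), (8,5), (3.875,5), (3,6), (3,8), (3.457,9.829), (4,9.625).
By the shoelace formula its area is 11.92.

11.92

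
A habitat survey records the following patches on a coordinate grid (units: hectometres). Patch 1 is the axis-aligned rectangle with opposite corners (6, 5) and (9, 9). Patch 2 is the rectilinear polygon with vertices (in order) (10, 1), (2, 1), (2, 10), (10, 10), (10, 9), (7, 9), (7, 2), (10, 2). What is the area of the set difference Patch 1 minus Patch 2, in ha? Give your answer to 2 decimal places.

|Patch 1| = 12, |Patch 1∩Patch 2| = 4.
|Patch 1 ∖ Patch 2| = |Patch 1| − |Patch 1∩Patch 2| = 12 − 4 = 8.00.

8.00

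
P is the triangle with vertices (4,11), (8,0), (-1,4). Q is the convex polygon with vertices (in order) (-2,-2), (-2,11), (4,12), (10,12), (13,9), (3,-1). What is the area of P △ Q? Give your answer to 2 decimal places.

|P| = 41.5, |Q| = 140, |P∩Q| = 38.0949.
|P △ Q| = |P| + |Q| − 2·|P∩Q| = 41.5 + 140 − 76.1897 = 105.31.

105.31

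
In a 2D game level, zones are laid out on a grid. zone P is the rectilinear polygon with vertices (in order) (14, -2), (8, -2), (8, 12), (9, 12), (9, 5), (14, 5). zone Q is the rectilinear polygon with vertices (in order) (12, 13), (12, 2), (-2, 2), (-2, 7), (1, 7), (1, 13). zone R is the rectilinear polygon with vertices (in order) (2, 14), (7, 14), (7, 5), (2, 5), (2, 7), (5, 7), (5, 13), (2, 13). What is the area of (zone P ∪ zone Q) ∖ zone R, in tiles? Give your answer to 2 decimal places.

144.00

|zone P ∪ zone Q| = 166.
|(zone P ∪ zone Q) ∩ zone R| = 22.
|(zone P ∪ zone Q) ∖ zone R| = 166 − 22 = 144.00.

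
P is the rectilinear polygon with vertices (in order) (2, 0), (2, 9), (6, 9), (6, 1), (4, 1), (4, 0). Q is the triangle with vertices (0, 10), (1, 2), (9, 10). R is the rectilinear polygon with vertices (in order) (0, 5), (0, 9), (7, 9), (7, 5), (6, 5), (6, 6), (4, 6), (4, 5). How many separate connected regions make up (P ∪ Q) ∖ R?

(P ∪ Q) ∖ R splits into 2 disjoint pieces (area 23.0625, area 8.9375).

2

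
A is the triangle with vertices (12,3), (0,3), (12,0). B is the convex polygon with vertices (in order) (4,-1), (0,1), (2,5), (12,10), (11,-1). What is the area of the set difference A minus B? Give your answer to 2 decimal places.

2.33

|A| = 18, |A∩B| = 15.6717.
|A ∖ B| = |A| − |A∩B| = 18 − 15.6717 = 2.33.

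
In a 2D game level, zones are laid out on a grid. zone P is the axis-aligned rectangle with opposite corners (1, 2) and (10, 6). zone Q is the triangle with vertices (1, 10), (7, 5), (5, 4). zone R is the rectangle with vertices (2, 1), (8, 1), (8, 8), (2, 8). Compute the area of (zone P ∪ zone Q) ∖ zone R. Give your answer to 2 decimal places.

13.07

|zone P ∪ zone Q| = 40.2667.
|(zone P ∪ zone Q) ∩ zone R| = 27.2.
|(zone P ∪ zone Q) ∖ zone R| = 40.2667 − 27.2 = 13.07.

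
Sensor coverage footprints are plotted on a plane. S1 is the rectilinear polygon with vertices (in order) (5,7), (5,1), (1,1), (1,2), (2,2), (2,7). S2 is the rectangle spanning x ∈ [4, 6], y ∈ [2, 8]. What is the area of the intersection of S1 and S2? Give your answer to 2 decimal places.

5.00

The intersection is the polygon with vertices (5,2), (4,2), (4,7), (5,7).
By the shoelace formula its area is 5.00.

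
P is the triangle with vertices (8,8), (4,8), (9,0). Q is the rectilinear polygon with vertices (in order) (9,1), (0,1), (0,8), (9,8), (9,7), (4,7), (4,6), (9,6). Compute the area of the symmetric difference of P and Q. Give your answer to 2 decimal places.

49.00

|P| = 16, |Q| = 58, |P∩Q| = 12.5.
|P △ Q| = |P| + |Q| − 2·|P∩Q| = 16 + 58 − 25 = 49.00.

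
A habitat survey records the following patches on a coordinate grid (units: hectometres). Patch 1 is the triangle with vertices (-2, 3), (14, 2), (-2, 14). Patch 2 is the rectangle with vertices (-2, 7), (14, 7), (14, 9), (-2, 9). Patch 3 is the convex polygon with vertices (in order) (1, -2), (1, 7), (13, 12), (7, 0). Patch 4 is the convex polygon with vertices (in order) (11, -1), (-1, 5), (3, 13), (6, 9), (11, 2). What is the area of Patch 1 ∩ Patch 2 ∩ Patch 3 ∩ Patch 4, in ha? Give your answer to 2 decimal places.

The intersection is the polygon with vertices (5.071,8.696), (7.333,7), (1,7).
By the shoelace formula its area is 5.37.

5.37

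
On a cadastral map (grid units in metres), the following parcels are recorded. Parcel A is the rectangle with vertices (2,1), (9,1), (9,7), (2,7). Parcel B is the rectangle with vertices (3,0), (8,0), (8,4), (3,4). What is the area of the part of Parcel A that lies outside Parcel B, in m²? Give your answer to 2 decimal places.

|Parcel A∩Parcel B|: x∈[3,8], y∈[1,4] → 5·3 = 15.
|Parcel A| = 42.
|Parcel A ∖ Parcel B| = |Parcel A| − |Parcel A∩Parcel B| = 42 − 15 = 27.00.

27.00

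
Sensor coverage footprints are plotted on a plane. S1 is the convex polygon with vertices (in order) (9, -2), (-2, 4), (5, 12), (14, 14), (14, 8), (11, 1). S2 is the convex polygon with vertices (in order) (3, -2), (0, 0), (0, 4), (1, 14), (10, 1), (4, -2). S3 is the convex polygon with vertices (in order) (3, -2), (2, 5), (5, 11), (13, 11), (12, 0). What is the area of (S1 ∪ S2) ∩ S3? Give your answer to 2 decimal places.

109.88

|S1 ∪ S2| = 176.1131.
|(S1 ∪ S2) ∩ S3| = 109.88.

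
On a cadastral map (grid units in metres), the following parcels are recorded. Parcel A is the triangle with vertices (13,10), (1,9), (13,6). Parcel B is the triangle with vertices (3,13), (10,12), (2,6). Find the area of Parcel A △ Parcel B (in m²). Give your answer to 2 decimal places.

42.63

|Parcel A| = 24, |Parcel B| = 25, |Parcel A∩Parcel B| = 3.1833.
|Parcel A △ Parcel B| = |Parcel A| + |Parcel B| − 2·|Parcel A∩Parcel B| = 24 + 25 − 6.3665 = 42.63.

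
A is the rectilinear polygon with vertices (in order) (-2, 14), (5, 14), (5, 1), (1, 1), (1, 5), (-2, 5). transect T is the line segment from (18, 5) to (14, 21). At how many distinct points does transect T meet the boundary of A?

0

The segment lies entirely outside A and never meets its boundary.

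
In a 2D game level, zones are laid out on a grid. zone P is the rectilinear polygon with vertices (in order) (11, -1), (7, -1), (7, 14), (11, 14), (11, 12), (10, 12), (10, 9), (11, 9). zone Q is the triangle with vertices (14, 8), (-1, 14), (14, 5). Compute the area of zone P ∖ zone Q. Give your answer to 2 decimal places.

49.40

|zone P| = 57, |zone P∩zone Q| = 7.6.
|zone P ∖ zone Q| = |zone P| − |zone P∩zone Q| = 57 − 7.6 = 49.40.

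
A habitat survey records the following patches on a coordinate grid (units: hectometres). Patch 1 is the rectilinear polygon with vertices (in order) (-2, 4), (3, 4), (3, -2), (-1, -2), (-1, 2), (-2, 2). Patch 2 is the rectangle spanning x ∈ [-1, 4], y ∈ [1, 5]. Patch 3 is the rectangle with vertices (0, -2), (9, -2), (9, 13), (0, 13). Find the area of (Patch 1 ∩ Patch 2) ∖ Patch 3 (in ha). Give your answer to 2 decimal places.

|Patch 1 ∩ Patch 2| = 12.
|(Patch 1 ∩ Patch 2) ∩ Patch 3| = 9.
|(Patch 1 ∩ Patch 2) ∖ Patch 3| = 12 − 9 = 3.00.

3.00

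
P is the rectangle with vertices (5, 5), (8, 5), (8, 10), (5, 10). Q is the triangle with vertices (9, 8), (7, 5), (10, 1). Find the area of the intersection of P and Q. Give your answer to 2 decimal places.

The intersection is the polygon with vertices (8,5), (7,5), (8,6.5).
By the shoelace formula its area is 0.75.

0.75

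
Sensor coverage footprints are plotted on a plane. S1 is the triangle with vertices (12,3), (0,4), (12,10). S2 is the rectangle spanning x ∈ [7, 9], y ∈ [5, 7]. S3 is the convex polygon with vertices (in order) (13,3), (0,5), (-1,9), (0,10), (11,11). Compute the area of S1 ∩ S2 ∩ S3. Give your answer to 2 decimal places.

The intersection is the polygon with vertices (7,7), (9,7), (9,5), (7,5).
By the shoelace formula its area is 4.00.

4.00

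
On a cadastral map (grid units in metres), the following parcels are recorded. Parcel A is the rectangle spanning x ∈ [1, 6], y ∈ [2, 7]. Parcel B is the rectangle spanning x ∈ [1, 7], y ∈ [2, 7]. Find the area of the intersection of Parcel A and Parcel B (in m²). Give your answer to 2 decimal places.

|Parcel A∩Parcel B|: x∈[1,6], y∈[2,7] → 5·5 = 25.

25.00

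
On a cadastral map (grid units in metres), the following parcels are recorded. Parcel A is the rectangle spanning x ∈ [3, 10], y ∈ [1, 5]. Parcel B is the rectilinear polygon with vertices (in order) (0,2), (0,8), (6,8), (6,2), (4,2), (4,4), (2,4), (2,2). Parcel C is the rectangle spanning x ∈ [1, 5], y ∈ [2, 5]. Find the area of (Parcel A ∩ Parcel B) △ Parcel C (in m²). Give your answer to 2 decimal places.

|Parcel A ∩ Parcel B| = 7.
|(Parcel A ∩ Parcel B) ∩ Parcel C| = 4.
|(Parcel A ∩ Parcel B) △ Parcel C| = 7 + 12 − 8 = 11.00.

11.00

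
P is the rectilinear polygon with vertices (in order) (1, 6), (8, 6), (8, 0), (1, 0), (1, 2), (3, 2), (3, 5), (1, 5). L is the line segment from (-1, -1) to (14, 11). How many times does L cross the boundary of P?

4

The segment meets the boundary at (2.75,2), (7.75,6), (3,2.2), (1,0.6).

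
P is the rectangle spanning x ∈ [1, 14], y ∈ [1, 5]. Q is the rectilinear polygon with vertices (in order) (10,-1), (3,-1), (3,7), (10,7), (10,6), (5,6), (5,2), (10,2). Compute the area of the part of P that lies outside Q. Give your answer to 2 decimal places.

|P| = 52, |P∩Q| = 13.
|P ∖ Q| = |P| − |P∩Q| = 52 − 13 = 39.00.

39.00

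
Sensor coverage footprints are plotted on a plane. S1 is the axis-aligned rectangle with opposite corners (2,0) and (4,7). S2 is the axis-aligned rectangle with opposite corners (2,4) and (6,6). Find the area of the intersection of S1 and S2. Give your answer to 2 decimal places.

4.00

|S1∩S2|: x∈[2,4], y∈[4,6] → 2·2 = 4.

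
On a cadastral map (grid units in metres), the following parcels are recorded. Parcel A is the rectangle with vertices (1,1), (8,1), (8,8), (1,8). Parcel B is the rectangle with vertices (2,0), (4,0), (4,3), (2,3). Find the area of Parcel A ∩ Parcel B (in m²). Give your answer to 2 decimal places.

|Parcel A∩Parcel B|: x∈[2,4], y∈[1,3] → 2·2 = 4.

4.00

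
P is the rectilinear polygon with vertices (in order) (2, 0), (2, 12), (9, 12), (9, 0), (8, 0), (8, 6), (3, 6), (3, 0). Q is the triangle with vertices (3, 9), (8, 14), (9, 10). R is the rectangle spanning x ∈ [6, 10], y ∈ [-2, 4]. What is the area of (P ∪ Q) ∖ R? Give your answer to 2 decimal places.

52.50

|P ∪ Q| = 56.5.
|(P ∪ Q) ∩ R| = 4.
|(P ∪ Q) ∖ R| = 56.5 − 4 = 52.50.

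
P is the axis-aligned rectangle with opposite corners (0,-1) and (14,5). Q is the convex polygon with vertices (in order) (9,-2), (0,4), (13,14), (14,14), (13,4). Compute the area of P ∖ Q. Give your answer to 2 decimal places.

33.68

|P| = 84, |P∩Q| = 50.3167.
|P ∖ Q| = |P| − |P∩Q| = 84 − 50.3167 = 33.68.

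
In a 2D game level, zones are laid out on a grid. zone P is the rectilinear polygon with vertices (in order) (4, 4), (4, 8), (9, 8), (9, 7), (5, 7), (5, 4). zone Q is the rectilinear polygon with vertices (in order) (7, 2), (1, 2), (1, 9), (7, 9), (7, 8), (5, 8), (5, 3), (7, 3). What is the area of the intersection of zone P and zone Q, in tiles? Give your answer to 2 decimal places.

4.00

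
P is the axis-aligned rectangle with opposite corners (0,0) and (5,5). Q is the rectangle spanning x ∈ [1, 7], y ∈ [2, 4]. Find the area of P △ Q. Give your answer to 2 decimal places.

|P∩Q|: x∈[1,5], y∈[2,4] → 4·2 = 8.
|P △ Q| = |P| + |Q| − 2·|P∩Q| = 25 + 12 − 16 = 21.00.

21.00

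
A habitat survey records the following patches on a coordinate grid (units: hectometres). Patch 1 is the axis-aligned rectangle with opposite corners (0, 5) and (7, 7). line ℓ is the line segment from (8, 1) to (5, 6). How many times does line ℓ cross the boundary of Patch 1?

The segment meets the boundary at (5.6,5).

1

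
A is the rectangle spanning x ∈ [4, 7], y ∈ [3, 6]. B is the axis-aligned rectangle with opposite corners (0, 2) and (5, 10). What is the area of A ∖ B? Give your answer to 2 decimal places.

|A∩B|: x∈[4,5], y∈[3,6] → 1·3 = 3.
|A| = 9.
|A ∖ B| = |A| − |A∩B| = 9 − 3 = 6.00.

6.00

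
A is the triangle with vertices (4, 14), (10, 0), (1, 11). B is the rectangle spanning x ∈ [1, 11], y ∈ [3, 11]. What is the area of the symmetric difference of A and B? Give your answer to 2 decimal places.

|A| = 30, |B| = 80, |A∩B| = 21.8182.
|A △ B| = |A| + |B| − 2·|A∩B| = 30 + 80 − 43.6364 = 66.36.

66.36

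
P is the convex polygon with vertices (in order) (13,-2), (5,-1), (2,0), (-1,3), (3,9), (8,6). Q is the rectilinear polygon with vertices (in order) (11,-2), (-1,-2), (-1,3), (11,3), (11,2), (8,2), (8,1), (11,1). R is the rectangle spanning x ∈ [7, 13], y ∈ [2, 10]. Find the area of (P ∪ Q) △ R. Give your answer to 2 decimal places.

127.84

|P ∪ Q| = 100.0625.
|(P ∪ Q) ∩ R| = 10.1125.
|(P ∪ Q) △ R| = 100.0625 + 48 − 20.225 = 127.84.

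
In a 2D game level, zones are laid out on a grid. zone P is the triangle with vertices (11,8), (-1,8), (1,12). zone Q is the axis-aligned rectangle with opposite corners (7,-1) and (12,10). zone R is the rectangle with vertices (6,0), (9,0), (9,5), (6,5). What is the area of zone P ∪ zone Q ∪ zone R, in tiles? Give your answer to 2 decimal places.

By inclusion–exclusion:
Individual areas: |zone P| = 24, |zone Q| = 55, |zone R| = 15.
|zone P∩zone Q| = 3.2.
|zone P∩zone R| = 0.
|zone Q∩zone R|: x∈[7,9], y∈[0,5] → 2·5 = 10.
|zone P∩zone Q∩zone R| = 0.
|zone P ∪ zone Q ∪ zone R| = 94 − 13.2 + 0 = 80.80.

80.80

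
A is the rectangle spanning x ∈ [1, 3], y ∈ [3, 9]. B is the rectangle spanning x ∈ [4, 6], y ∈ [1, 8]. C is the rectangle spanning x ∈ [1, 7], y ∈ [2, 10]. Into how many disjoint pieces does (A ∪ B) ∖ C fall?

1

(A ∪ B) ∖ C is a single connected region.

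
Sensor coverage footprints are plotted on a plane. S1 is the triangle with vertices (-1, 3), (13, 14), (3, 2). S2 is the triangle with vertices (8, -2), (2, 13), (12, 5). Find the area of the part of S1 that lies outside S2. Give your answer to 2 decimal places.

21.43

|S1| = 29, |S1∩S2| = 7.5669.
|S1 ∖ S2| = |S1| − |S1∩S2| = 29 − 7.5669 = 21.43.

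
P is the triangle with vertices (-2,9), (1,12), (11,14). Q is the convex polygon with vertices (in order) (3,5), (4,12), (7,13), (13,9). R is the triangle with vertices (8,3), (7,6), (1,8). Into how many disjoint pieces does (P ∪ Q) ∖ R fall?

2

(P ∪ Q) ∖ R splits into 2 disjoint pieces (area 48.6388, area 0.948).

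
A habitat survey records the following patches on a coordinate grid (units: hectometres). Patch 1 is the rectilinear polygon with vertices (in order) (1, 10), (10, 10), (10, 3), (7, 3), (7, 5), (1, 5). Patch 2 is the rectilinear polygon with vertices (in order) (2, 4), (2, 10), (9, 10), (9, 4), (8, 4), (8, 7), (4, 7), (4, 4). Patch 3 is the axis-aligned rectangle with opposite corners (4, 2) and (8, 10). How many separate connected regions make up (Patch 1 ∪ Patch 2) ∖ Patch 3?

(Patch 1 ∪ Patch 2) ∖ Patch 3 splits into 2 disjoint pieces (area 17, area 14).

2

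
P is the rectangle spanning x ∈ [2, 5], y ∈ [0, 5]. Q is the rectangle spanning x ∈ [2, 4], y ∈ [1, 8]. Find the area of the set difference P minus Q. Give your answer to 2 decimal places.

|P∩Q|: x∈[2,4], y∈[1,5] → 2·4 = 8.
|P| = 15.
|P ∖ Q| = |P| − |P∩Q| = 15 − 8 = 7.00.

7.00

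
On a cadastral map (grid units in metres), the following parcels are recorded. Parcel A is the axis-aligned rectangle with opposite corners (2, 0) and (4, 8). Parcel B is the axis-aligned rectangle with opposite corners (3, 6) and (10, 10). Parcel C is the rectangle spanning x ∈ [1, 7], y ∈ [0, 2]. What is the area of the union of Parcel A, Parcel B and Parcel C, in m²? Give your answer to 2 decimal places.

By inclusion–exclusion:
Individual areas: |Parcel A| = 16, |Parcel B| = 28, |Parcel C| = 12.
|Parcel A∩Parcel B|: x∈[3,4], y∈[6,8] → 1·2 = 2.
|Parcel A∩Parcel C|: x∈[2,4], y∈[0,2] → 2·2 = 4.
|Parcel B∩Parcel C| = 0 (no overlap).
|Parcel A∩Parcel B∩Parcel C| = 0.
|Parcel A ∪ Parcel B ∪ Parcel C| = 56 − 6 + 0 = 50.00.

50.00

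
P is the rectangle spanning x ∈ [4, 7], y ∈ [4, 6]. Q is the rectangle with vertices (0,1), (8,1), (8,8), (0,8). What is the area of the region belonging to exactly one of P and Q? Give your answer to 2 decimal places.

50.00

|P∩Q|: x∈[4,7], y∈[4,6] → 3·2 = 6.
|P △ Q| = |P| + |Q| − 2·|P∩Q| = 6 + 56 − 12 = 50.00.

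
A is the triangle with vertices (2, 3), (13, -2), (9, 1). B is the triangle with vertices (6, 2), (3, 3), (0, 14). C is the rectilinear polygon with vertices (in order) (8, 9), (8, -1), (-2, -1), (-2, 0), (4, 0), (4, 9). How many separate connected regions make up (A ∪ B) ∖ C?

3

(A ∪ B) ∖ C splits into 3 disjoint pieces (area 3.461, area 0.3377, area 11.6667).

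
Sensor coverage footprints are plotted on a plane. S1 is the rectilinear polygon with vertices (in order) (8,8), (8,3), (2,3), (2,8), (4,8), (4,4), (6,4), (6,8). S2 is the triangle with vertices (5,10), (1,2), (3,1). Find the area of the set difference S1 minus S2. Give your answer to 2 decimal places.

16.69

|S1| = 22, |S1∩S2| = 5.3056.
|S1 ∖ S2| = |S1| − |S1∩S2| = 22 − 5.3056 = 16.69.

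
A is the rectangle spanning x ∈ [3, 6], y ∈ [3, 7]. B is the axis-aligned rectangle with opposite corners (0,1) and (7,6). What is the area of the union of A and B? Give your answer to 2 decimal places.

By inclusion–exclusion:
Individual areas: |A| = 12, |B| = 35.
|A∩B|: x∈[3,6], y∈[3,6] → 3·3 = 9.
|A ∪ B| = 47 − 9 = 38.00.

38.00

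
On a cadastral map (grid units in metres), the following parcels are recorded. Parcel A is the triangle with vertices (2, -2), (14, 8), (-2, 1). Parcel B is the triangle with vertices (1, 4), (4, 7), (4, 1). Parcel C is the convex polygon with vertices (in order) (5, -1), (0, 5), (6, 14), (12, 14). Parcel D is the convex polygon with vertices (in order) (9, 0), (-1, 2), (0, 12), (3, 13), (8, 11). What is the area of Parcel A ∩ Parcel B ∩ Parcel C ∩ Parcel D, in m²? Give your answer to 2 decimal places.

The intersection is the polygon with vertices (2.174,2.826), (4,3.625), (4,1).
By the shoelace formula its area is 2.40.

2.40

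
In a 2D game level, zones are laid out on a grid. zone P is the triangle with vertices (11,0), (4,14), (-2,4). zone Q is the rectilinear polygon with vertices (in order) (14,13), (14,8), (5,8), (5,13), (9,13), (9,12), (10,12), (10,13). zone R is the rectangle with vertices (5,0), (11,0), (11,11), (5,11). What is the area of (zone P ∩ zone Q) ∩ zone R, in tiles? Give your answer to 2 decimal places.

3.75

The region (zone P ∩ zone Q) ∩ zone R is the polygon with vertices (5,8), (5,11), (5.5,11), (7,8).
By the shoelace formula its area is 3.75.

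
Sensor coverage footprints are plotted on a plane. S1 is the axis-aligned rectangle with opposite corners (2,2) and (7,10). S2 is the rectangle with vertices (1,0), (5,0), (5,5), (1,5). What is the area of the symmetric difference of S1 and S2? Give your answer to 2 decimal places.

|S1∩S2|: x∈[2,5], y∈[2,5] → 3·3 = 9.
|S1 △ S2| = |S1| + |S2| − 2·|S1∩S2| = 40 + 20 − 18 = 42.00.

42.00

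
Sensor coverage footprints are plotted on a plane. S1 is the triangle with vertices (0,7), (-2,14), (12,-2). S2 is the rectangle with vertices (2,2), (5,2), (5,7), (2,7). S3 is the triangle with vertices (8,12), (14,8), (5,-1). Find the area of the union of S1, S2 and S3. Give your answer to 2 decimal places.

81.99

By inclusion–exclusion:
Individual areas: |S1| = 33, |S2| = 15, |S3| = 45.
|S1∩S2| = 7.4375.
|S1∩S3| = 3.5753.
|S2∩S3| = 0.
|S1∩S2∩S3| = 0.
|S1 ∪ S2 ∪ S3| = 93 − 11.0128 + 0 = 81.99.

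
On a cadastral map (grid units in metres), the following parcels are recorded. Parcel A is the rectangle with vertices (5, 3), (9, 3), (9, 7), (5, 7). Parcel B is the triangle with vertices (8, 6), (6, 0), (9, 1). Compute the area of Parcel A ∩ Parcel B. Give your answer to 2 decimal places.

2.40

The intersection is the polygon with vertices (7,3), (8,6), (8.6,3).
By the shoelace formula its area is 2.40.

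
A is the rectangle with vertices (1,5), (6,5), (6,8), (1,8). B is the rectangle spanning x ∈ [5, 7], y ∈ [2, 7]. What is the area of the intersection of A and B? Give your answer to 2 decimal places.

2.00

|A∩B|: x∈[5,6], y∈[5,7] → 1·2 = 2.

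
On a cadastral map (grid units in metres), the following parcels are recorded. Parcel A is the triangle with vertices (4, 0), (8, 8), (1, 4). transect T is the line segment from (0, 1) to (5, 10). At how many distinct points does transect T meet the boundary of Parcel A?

The segment meets the boundary at (1.977,4.558), (1.383,3.489).

2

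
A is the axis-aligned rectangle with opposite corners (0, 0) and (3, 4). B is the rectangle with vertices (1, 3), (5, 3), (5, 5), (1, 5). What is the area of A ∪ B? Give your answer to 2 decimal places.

By inclusion–exclusion:
Individual areas: |A| = 12, |B| = 8.
|A∩B|: x∈[1,3], y∈[3,4] → 2·1 = 2.
|A ∪ B| = 20 − 2 = 18.00.

18.00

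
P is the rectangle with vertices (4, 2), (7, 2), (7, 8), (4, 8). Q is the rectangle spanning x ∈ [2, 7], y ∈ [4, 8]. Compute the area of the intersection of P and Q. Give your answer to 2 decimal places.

12.00

|P∩Q|: x∈[4,7], y∈[4,8] → 3·4 = 12.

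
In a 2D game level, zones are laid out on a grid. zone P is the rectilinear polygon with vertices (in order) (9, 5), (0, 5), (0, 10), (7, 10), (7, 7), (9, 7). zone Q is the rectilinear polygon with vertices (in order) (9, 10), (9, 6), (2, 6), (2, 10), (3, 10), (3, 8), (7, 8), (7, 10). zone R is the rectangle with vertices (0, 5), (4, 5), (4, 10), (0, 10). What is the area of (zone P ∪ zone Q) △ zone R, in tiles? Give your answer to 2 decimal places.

|zone P ∪ zone Q| = 45.
|(zone P ∪ zone Q) ∩ zone R| = 20.
|(zone P ∪ zone Q) △ zone R| = 45 + 20 − 40 = 25.00.

25.00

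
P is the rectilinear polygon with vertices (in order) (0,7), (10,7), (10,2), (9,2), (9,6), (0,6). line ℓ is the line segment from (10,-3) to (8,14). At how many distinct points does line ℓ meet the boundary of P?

The segment meets the boundary at (8.941,6), (9,5.5), (8.824,7), (9.412,2).

4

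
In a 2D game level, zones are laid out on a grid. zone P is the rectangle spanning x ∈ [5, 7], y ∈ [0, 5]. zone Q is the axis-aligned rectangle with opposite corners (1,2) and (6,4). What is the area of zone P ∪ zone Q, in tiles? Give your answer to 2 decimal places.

By inclusion–exclusion:
Individual areas: |zone P| = 10, |zone Q| = 10.
|zone P∩zone Q|: x∈[5,6], y∈[2,4] → 1·2 = 2.
|zone P ∪ zone Q| = 20 − 2 = 18.00.

18.00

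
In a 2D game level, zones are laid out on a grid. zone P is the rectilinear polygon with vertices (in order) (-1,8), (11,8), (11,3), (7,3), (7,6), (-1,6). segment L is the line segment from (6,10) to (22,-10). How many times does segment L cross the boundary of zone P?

The segment meets the boundary at (11,3.75), (7.6,8).

2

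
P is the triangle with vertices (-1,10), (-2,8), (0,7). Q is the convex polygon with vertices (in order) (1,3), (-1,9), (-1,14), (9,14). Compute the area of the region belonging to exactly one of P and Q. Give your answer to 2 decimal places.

|P| = 2.5, |Q| = 60, |P∩Q| = 0.8.
|P △ Q| = |P| + |Q| − 2·|P∩Q| = 2.5 + 60 − 1.6 = 60.90.

60.90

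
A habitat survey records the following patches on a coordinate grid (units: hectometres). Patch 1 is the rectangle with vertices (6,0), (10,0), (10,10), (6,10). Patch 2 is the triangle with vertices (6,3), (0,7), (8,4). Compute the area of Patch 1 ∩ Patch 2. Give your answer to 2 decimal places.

The intersection is the polygon with vertices (6,4.75), (8,4), (6,3).
By the shoelace formula its area is 1.75.

1.75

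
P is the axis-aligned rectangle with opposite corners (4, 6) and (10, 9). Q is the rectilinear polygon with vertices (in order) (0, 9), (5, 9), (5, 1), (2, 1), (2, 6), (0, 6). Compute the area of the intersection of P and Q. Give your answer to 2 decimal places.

3.00

The intersection is the polygon with vertices (5,9), (5,6), (4,6), (4,9).
By the shoelace formula its area is 3.00.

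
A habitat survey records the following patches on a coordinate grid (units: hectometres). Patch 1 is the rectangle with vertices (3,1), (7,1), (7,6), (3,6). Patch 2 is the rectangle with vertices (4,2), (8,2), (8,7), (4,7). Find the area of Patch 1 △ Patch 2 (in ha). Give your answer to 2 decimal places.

16.00

|Patch 1∩Patch 2|: x∈[4,7], y∈[2,6] → 3·4 = 12.
|Patch 1 △ Patch 2| = |Patch 1| + |Patch 2| − 2·|Patch 1∩Patch 2| = 20 + 20 − 24 = 16.00.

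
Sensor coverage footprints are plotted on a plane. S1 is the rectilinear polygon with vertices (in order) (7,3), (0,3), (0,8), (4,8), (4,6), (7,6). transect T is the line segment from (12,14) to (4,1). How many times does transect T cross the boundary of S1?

The segment meets the boundary at (5.231,3), (7,5.875).

2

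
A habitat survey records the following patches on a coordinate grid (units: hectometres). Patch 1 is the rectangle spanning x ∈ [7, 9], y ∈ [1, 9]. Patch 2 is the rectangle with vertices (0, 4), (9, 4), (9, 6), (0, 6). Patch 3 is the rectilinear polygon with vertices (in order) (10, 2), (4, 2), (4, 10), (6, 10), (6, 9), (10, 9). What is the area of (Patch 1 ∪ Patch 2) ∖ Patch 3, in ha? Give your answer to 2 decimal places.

10.00

|Patch 1 ∪ Patch 2| = 30.
|(Patch 1 ∪ Patch 2) ∩ Patch 3| = 20.
|(Patch 1 ∪ Patch 2) ∖ Patch 3| = 30 − 20 = 10.00.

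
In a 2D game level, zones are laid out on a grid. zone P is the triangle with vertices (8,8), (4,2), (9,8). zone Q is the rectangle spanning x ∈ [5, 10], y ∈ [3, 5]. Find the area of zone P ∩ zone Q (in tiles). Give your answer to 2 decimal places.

The intersection is the polygon with vertices (6,5), (6.5,5), (5,3.2), (5,3.5).
By the shoelace formula its area is 0.60.

0.60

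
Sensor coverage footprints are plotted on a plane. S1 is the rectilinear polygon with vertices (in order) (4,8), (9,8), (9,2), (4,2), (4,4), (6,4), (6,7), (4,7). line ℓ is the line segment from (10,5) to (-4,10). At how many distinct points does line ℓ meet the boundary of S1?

The segment meets the boundary at (4,7.143), (4.4,7), (6,6.429), (9,5.357).

4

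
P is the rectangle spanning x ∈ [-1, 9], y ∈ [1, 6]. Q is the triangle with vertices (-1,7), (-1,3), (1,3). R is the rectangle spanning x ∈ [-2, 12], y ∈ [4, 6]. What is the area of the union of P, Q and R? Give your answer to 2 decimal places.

58.25

By inclusion–exclusion:
Individual areas: |P| = 50, |Q| = 4, |R| = 28.
|P∩Q| = 3.75.
|P∩R|: x∈[-1,9], y∈[4,6] → 10·2 = 20.
|Q∩R| = 2.
|P∩Q∩R| = 2.
|P ∪ Q ∪ R| = 82 − 25.75 + 2 = 58.25.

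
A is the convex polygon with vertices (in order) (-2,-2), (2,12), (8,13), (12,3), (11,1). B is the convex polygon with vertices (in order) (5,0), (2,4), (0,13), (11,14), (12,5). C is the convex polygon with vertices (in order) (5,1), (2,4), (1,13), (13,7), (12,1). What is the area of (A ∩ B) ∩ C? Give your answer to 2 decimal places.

72.23

The region (A ∩ B) ∩ C is the polygon with vertices (2.75,12.125), (9.75,8.625), (11.378,4.556), (6.4,1), (5,1), (2,4), (1.36,9.76), (2,12).
By the shoelace formula its area is 72.23.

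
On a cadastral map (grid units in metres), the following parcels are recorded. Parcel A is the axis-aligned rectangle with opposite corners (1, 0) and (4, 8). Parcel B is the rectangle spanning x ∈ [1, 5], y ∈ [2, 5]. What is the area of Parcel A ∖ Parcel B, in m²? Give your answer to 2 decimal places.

|Parcel A∩Parcel B|: x∈[1,4], y∈[2,5] → 3·3 = 9.
|Parcel A| = 24.
|Parcel A ∖ Parcel B| = |Parcel A| − |Parcel A∩Parcel B| = 24 − 9 = 15.00.

15.00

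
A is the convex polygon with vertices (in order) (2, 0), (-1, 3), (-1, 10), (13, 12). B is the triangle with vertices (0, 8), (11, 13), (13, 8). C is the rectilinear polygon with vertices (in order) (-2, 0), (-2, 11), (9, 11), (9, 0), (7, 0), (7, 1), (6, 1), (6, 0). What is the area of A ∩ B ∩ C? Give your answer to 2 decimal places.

17.10

The intersection is the polygon with vertices (0,8), (6.6,11), (9,11), (9,8).
By the shoelace formula its area is 17.10.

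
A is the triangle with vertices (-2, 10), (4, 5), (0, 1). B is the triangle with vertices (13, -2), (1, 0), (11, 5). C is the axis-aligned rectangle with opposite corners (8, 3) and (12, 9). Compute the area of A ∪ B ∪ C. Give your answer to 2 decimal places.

81.68

By inclusion–exclusion:
Individual areas: |A| = 22, |B| = 40, |C| = 24.
|A∩B| = 0.
|A∩C| = 0.
|B∩C| = 4.3214.
|A∩B∩C| = 0.
|A ∪ B ∪ C| = 86 − 4.3214 + 0 = 81.68.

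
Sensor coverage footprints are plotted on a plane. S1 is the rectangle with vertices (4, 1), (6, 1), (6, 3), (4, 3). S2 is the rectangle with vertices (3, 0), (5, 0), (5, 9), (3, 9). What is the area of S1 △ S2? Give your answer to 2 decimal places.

18.00

|S1∩S2|: x∈[4,5], y∈[1,3] → 1·2 = 2.
|S1 △ S2| = |S1| + |S2| − 2·|S1∩S2| = 4 + 18 − 4 = 18.00.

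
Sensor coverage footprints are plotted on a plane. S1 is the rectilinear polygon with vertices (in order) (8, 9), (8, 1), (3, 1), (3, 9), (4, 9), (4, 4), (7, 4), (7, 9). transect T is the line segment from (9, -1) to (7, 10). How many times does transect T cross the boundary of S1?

2

The segment meets the boundary at (7.182,9), (8,4.5).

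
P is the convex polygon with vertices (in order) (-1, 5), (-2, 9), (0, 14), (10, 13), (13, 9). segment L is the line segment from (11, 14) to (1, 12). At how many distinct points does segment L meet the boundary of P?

The segment meets the boundary at (7.333,13.267).

1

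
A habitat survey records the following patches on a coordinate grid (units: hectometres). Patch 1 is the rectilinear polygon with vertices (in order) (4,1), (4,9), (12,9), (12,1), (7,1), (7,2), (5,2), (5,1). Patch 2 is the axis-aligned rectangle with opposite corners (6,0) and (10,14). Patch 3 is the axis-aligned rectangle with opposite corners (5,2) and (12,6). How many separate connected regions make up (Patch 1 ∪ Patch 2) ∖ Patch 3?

(Patch 1 ∪ Patch 2) ∖ Patch 3 splits into 2 disjoint pieces (area 49, area 10).

2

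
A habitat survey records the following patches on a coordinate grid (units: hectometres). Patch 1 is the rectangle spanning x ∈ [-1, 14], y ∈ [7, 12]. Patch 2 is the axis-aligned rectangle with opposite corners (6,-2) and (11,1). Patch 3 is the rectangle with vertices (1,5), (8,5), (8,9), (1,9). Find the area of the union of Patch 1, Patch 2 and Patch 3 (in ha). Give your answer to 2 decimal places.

104.00

By inclusion–exclusion:
Individual areas: |Patch 1| = 75, |Patch 2| = 15, |Patch 3| = 28.
|Patch 1∩Patch 2| = 0 (no overlap).
|Patch 1∩Patch 3|: x∈[1,8], y∈[7,9] → 7·2 = 14.
|Patch 2∩Patch 3| = 0 (no overlap).
|Patch 1∩Patch 2∩Patch 3| = 0.
|Patch 1 ∪ Patch 2 ∪ Patch 3| = 118 − 14 + 0 = 104.00.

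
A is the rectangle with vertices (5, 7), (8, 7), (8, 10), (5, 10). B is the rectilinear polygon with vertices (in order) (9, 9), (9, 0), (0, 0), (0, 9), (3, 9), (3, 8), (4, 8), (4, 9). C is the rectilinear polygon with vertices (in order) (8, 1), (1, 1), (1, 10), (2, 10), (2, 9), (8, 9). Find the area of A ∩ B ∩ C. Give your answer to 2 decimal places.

6.00

The intersection is the polygon with vertices (5,7), (5,9), (8,9), (8,7).
By the shoelace formula its area is 6.00.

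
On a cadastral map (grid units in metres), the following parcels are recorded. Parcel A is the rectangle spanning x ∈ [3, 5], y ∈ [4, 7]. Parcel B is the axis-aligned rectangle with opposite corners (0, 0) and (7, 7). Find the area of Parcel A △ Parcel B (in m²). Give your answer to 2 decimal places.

|Parcel A∩Parcel B|: x∈[3,5], y∈[4,7] → 2·3 = 6.
|Parcel A △ Parcel B| = |Parcel A| + |Parcel B| − 2·|Parcel A∩Parcel B| = 6 + 49 − 12 = 43.00.

43.00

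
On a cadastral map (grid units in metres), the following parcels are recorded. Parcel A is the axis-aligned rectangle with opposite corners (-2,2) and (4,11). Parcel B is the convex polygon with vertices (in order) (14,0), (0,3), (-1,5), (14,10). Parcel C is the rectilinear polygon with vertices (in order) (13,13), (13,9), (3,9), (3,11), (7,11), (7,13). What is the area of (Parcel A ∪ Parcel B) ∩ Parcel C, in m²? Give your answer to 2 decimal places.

2.67

|Parcel A ∪ Parcel B| = 126.619.
|(Parcel A ∪ Parcel B) ∩ Parcel C| = 2.67.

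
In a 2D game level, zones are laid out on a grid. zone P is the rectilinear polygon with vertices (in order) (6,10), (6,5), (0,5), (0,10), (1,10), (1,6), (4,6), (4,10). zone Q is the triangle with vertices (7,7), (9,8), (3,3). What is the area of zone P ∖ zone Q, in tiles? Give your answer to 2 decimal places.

17.65

|zone P| = 18, |zone P∩zone Q| = 0.35.
|zone P ∖ zone Q| = |zone P| − |zone P∩zone Q| = 18 − 0.35 = 17.65.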